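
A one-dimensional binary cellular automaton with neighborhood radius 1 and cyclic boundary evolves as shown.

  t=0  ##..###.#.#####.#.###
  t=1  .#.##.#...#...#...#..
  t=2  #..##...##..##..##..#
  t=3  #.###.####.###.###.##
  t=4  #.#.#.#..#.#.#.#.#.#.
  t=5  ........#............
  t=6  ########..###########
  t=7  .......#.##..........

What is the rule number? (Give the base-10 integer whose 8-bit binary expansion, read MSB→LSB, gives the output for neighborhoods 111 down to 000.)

75

  [7] ### => .  t=0,i=0
  [6] ##. => #  t=0,i=1
  [5] #.# => .  t=0,i=7
  [4] #.. => .  t=0,i=2
  [3] .## => #  t=0,i=4
  [2] .#. => .  t=0,i=8
  [1] ..# => #  t=0,i=3
  [0] ... => #  t=1,i=8
  bits 01001011 = 75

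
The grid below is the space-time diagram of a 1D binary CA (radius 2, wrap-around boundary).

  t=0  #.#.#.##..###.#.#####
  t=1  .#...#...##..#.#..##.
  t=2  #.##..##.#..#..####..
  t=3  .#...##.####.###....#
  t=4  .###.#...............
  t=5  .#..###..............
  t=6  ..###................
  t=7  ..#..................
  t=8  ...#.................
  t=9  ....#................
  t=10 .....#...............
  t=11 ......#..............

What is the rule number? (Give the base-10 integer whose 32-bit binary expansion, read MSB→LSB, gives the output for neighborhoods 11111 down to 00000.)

2216561600

  nb #####: next=#  (t=0,i=18, bit31=1)
  nb ####.: next=.  (t=0,i=20, bit30=0)
  nb ###.#: next=.  (t=0,i=0, bit29=0)
  nb ###..: next=.  (t=2,i=18, bit28=0)
  nb ##.##: next=.  (t=3,i=7, bit27=0)
  nb ##.#.: next=#  (t=0,i=1, bit26=1)
  nb ##..#: next=.  (t=0,i=8, bit25=0)
  nb ##...: next=.  (t=3,i=16, bit24=0)
  nb #.###: next=.  (t=0,i=16, bit23=0)
  nb #.##.: next=.  (t=0,i=6, bit22=0)
  nb #.#.#: next=.  (t=0,i=2, bit21=0)
  nb #.#..: next=#  (t=1,i=15, bit20=1)
  nb #..##: next=#  (t=0,i=9, bit19=1)
  nb #..#.: next=#  (t=1,i=0, bit18=1)
  nb #...#: next=#  (t=1,i=3, bit17=1)
  nb #....: next=.  (t=3,i=17, bit16=0)
  nb .####: next=.  (t=0,i=17, bit15=0)
  nb .###.: next=.  (t=0,i=11, bit14=0)
  nb .##.#: next=.  (t=2,i=7, bit13=0)
  nb .##..: next=.  (t=0,i=7, bit12=0)
  nb .#.##: next=#  (t=0,i=5, bit11=1)
  nb .#.#.: next=.  (t=0,i=3, bit10=0)
  nb .#..#: next=#  (t=1,i=16, bit9=1)
  nb .#...: next=#  (t=1,i=2, bit8=1)
  nb ..###: next=#  (t=0,i=10, bit7=1)
  nb ..##.: next=#  (t=1,i=9, bit6=1)
  nb ..#.#: next=.  (t=1,i=13, bit5=0)
  nb ..#..: next=.  (t=1,i=1, bit4=0)
  nb ...##: next=.  (t=1,i=8, bit3=0)
  nb ...#.: next=.  (t=1,i=4, bit2=0)
  nb ....#: next=.  (t=3,i=18, bit1=0)
  nb .....: next=.  (t=4,i=8, bit0=0)
  bits 10000100000111100000101111000000 = 2216561600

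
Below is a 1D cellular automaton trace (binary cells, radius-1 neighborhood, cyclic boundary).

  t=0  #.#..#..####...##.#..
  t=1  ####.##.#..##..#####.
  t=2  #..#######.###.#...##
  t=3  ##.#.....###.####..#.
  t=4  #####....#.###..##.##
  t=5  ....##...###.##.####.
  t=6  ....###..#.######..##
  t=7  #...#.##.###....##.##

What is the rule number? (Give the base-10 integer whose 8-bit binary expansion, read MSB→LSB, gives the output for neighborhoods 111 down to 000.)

  ### -> .   bit 7 = 0  t=0,i=9
  ##. -> #   bit 6 = 1  t=0,i=11
  #.# -> #   bit 5 = 1  t=0,i=1
  #.. -> #   bit 4 = 1  t=0,i=3
  .## -> #   bit 3 = 1  t=0,i=8
  .#. -> #   bit 2 = 1  t=0,i=0
  ..# -> .   bit 1 = 0  t=0,i=4
  ... -> .   bit 0 = 0  t=0,i=13
  bits 01111100 = 124

124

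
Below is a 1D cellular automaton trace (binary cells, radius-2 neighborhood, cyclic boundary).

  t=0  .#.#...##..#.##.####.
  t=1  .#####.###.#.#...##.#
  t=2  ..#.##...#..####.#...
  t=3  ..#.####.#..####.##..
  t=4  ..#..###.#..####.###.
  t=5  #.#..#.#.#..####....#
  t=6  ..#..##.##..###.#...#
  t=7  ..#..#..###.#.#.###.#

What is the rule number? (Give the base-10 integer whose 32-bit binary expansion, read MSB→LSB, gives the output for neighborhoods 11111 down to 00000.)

1666356720

  ##### -> .   bit 31 = 0  t=1,i=3
  ####. -> #   bit 30 = 1  t=0,i=18
  ###.# -> #   bit 29 = 1  t=1,i=5
  ###.. -> .   bit 28 = 0  t=0,i=19
  ##.## -> .   bit 27 = 0  t=0,i=15
  ##.#. -> .   bit 26 = 0  t=1,i=10
  ##..# -> #   bit 25 = 1  t=0,i=9
  ##... -> #   bit 24 = 1  t=2,i=6
  #.### -> .   bit 23 = 0  t=0,i=16
  #.##. -> #   bit 22 = 1  t=0,i=13
  #.#.# -> .   bit 21 = 0  t=1,i=11
  #.#.. -> #   bit 20 = 1  t=0,i=3
  #..## -> .   bit 19 = 0  t=2,i=11
  #..#. -> .   bit 18 = 0  t=0,i=0
  #...# -> #   bit 17 = 1  t=0,i=5
  #.... -> .   bit 16 = 0  t=2,i=19
  .#### -> #   bit 15 = 1  t=0,i=17
  .###. -> .   bit 14 = 0  t=1,i=8
  .##.# -> .   bit 13 = 0  t=0,i=14
  .##.. -> #   bit 12 = 1  t=0,i=8
  .#.## -> .   bit 11 = 0  t=0,i=12
  .#.#. -> #   bit 10 = 1  t=0,i=2
  .#..# -> .   bit 9 = 0  t=2,i=10
  .#... -> #   bit 8 = 1  t=0,i=4
  ..### -> #   bit 7 = 1  t=2,i=12
  ..##. -> #   bit 6 = 1  t=0,i=7
  ..#.# -> #   bit 5 = 1  t=0,i=1
  ..#.. -> #   bit 4 = 1  t=2,i=9
  ...## -> .   bit 3 = 0  t=0,i=6
  ...#. -> .   bit 2 = 0  t=2,i=1
  ....# -> .   bit 1 = 0  t=2,i=0
  ..... -> .   bit 0 = 0  t=2,i=20
  bits 01100011010100101001010111110000 = 1666356720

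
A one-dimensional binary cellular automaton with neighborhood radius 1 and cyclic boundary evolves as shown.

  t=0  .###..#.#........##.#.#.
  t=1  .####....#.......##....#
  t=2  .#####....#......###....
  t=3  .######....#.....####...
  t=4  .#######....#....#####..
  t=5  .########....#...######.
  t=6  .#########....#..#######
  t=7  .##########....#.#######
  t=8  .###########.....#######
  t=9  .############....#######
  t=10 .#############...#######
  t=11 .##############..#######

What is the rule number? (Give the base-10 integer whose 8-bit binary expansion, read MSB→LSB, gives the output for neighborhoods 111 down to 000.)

216

  nb ###: next=#  (t=0,i=2, bit7=1)
  nb ##.: next=#  (t=0,i=3, bit6=1)
  nb #.#: next=.  (t=0,i=7, bit5=0)
  nb #..: next=#  (t=0,i=4, bit4=1)
  nb .##: next=#  (t=0,i=1, bit3=1)
  nb .#.: next=.  (t=0,i=6, bit2=0)
  nb ..#: next=.  (t=0,i=0, bit1=0)
  nb ...: next=.  (t=0,i=10, bit0=0)
  bits 11011000 = 216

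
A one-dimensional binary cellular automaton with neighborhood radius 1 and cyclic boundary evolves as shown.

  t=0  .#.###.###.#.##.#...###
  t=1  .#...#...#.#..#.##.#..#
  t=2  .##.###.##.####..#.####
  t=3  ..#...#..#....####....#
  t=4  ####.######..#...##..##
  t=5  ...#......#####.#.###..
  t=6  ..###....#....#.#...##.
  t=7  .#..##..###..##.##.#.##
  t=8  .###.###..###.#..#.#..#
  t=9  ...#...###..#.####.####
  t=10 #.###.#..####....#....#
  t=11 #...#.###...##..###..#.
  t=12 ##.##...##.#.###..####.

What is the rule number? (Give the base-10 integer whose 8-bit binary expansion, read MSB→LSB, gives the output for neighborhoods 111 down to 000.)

  ###|.  b7=0 t=0,i=4
  ##.|#  b6=1 t=0,i=5
  #.#|.  b5=0 t=0,i=0
  #..|#  b4=1 t=0,i=17
  .##|.  b3=0 t=0,i=3
  .#.|#  b2=1 t=0,i=1
  ..#|#  b1=1 t=0,i=19
  ...|.  b0=0 t=0,i=18
  bits 01010110 = 86

86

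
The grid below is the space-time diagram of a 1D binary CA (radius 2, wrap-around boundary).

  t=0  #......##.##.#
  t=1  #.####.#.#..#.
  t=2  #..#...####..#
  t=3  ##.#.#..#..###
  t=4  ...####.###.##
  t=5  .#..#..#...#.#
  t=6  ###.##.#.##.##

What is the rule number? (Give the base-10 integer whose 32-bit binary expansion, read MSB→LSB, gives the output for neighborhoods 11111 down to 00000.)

2319160919

  [31] ##### => #  t=3,i=13
  [30] ####. => .  t=1,i=4
  [29] ###.# => .  t=1,i=5
  [28] ###.. => .  t=2,i=10
  [27] ##.## => #  t=0,i=9
  [26] ##.#. => .  t=1,i=6
  [25] ##..# => #  t=2,i=1
  [24] ##... => .  t=0,i=1
  [23] #.### => .  t=1,i=2
  [22] #.##. => .  t=0,i=10
  [21] #.#.# => #  t=1,i=0
  [20] #.#.. => #  t=1,i=9
  [19] #..## => #  t=2,i=12
  [18] #..#. => .  t=1,i=11
  [17] #...# => #  t=2,i=5
  [16] #.... => #  t=0,i=2
  [15] .#### => #  t=1,i=3
  [14] .###. => .  t=4,i=9
  [13] .##.# => .  t=0,i=8
  [12] .##.. => #  t=0,i=0
  [11] .#.## => .  t=1,i=1
  [10] .#.#. => #  t=1,i=8
  [9] .#..# => #  t=1,i=10
  [8] .#... => .  t=2,i=4
  [7] ..### => .  t=2,i=7
  [6] ..##. => #  t=0,i=7
  [5] ..#.# => .  t=1,i=12
  [4] ..#.. => #  t=2,i=3
  [3] ...## => .  t=0,i=6
  [2] ...#. => #  t=5,i=10
  [1] ....# => #  t=0,i=5
  [0] ..... => #  t=0,i=3
  bits 10001010001110111001011001010111 = 2319160919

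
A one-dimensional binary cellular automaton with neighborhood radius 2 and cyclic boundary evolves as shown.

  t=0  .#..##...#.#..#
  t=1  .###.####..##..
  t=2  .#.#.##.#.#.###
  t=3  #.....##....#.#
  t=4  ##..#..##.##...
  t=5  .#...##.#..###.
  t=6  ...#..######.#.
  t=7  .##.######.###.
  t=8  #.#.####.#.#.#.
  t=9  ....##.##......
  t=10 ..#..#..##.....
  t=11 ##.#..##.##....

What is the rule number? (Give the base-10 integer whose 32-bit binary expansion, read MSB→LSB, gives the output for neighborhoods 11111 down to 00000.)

  ##### -> #   bit 31 = 1  t=6,i=8
  ####. -> .   bit 30 = 0  t=1,i=7
  ###.# -> #   bit 29 = 1  t=1,i=3
  ###.. -> #   bit 28 = 1  t=1,i=8
  ##.## -> .   bit 27 = 0  t=1,i=4
  ##.#. -> #   bit 26 = 1  t=2,i=0
  ##..# -> .   bit 25 = 0  t=1,i=9
  ##... -> #   bit 24 = 1  t=0,i=6
  #.### -> #   bit 23 = 1  t=1,i=5
  #.##. -> .   bit 22 = 0  t=2,i=5
  #.#.# -> .   bit 21 = 0  t=2,i=1
  #.#.. -> #   bit 20 = 1  t=0,i=1
  #..## -> #   bit 19 = 1  t=0,i=3
  #..#. -> .   bit 18 = 0  t=0,i=13
  #...# -> #   bit 17 = 1  t=0,i=7
  #.... -> .   bit 16 = 0  t=3,i=2
  .#### -> #   bit 15 = 1  t=1,i=6
  .###. -> .   bit 14 = 0  t=1,i=2
  .##.# -> #   bit 13 = 1  t=2,i=6
  .##.. -> #   bit 12 = 1  t=0,i=5
  .#.## -> .   bit 11 = 0  t=2,i=4
  .#.#. -> .   bit 10 = 0  t=0,i=0
  .#..# -> #   bit 9 = 1  t=0,i=2
  .#... -> .   bit 8 = 0  t=5,i=2
  ..### -> #   bit 7 = 1  t=1,i=1
  ..##. -> .   bit 6 = 0  t=0,i=4
  ..#.# -> .   bit 5 = 0  t=0,i=9
  ..#.. -> .   bit 4 = 0  t=4,i=4
  ...## -> .   bit 3 = 0  t=1,i=0
  ...#. -> #   bit 2 = 1  t=0,i=8
  ....# -> #   bit 1 = 1  t=3,i=4
  ..... -> .   bit 0 = 0  t=3,i=3
  bits 10110101100110101011001010000110 = 3046814342

3046814342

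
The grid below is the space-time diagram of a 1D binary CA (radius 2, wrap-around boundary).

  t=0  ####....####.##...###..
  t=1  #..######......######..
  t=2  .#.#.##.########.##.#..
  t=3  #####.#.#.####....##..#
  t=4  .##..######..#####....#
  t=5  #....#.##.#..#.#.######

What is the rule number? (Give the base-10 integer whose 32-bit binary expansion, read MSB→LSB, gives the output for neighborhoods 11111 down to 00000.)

  #####|#  b31=1 t=1,i=5
  ####.|.  b30=0 t=0,i=2
  ###.#|.  b29=0 t=0,i=11
  ###..|#  b28=1 t=0,i=3
  ##.##|.  b27=0 t=0,i=12
  ##.#.|#  b26=1 t=2,i=19
  ##..#|.  b25=0 t=0,i=21
  ##...|#  b24=1 t=0,i=4
  #.###|#  b23=1 t=2,i=8
  #.##.|.  b22=0 t=0,i=13
  #.#.#|#  b21=1 t=2,i=3
  #.#..|.  b20=0 t=2,i=20
  #..##|.  b19=0 t=0,i=22
  #..#.|.  b18=0 t=1,i=22
  #...#|#  b17=1 t=0,i=16
  #....|#  b16=1 t=0,i=5
  .####|.  b15=0 t=0,i=1
  .###.|#  b14=1 t=0,i=19
  .##.#|#  b13=1 t=2,i=6
  .##..|.  b12=0 t=0,i=14
  .#.##|#  b11=1 t=2,i=4
  .#.#.|#  b10=1 t=2,i=2
  .#..#|#  b9=1 t=1,i=1
  .#...|.  b8=0 t=2,i=21
  ..###|#  b7=1 t=0,i=0
  ..##.|.  b6=0 t=3,i=18
  ..#.#|#  b5=1 t=2,i=1
  ..#..|.  b4=0 t=1,i=0
  ...##|#  b3=1 t=0,i=7
  ...#.|#  b2=1 t=2,i=0
  ....#|#  b1=1 t=0,i=6
  .....|#  b0=1 t=1,i=11
  bits 10010101101000110110111010101111 = 2510515887

2510515887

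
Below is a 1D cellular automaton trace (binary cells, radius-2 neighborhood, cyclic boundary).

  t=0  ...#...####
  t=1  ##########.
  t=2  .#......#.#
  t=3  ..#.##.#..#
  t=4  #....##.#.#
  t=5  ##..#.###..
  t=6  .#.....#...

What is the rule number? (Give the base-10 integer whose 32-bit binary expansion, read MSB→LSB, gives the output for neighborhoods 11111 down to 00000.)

  #####|.  b31=0 t=1,i=2
  ####.|#  b30=1 t=0,i=9
  ###.#|.  b29=0 t=1,i=9
  ###..|.  b28=0 t=0,i=10
  ##.##|#  b27=1 t=1,i=10
  ##.#.|#  b26=1 t=3,i=6
  ##..#|.  b25=0 t=5,i=2
  ##...|#  b24=1 t=0,i=0
  #.###|.  b23=0 t=1,i=0
  #.##.|.  b22=0 t=3,i=4
  #.#.#|#  b21=1 t=2,i=10
  #.#..|.  b20=0 t=2,i=1
  #..##|.  b19=0 t=5,i=10
  #..#.|.  b18=0 t=3,i=1
  #...#|#  b17=1 t=0,i=1
  #....|.  b16=0 t=2,i=3
  .####|#  b15=1 t=0,i=8
  .###.|#  b14=1 t=5,i=7
  .##.#|#  b13=1 t=3,i=5
  .##..|#  b12=1 t=4,i=0
  .#.##|.  b11=0 t=3,i=3
  .#.#.|.  b10=0 t=2,i=0
  .#..#|#  b9=1 t=3,i=0
  .#...|#  b8=1 t=0,i=4
  ..###|#  b7=1 t=0,i=7
  ..##.|.  b6=0 t=4,i=5
  ..#.#|.  b5=0 t=2,i=8
  ..#..|#  b4=1 t=0,i=3
  ...##|#  b3=1 t=0,i=6
  ...#.|#  b2=1 t=0,i=2
  ....#|.  b1=0 t=2,i=6
  .....|#  b0=1 t=2,i=4
  bits 01001101001000101111001110011101 = 1294136221

1294136221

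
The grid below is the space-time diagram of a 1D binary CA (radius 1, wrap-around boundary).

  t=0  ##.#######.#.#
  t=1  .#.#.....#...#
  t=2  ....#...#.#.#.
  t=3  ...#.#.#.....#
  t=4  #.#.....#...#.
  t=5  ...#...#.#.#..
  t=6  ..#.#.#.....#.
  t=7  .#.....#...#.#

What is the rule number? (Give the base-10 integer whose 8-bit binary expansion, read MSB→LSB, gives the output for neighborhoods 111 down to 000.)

90

  ###|.  b7=0 t=0,i=0
  ##.|#  b6=1 t=0,i=1
  #.#|.  b5=0 t=0,i=2
  #..|#  b4=1 t=1,i=4
  .##|#  b3=1 t=0,i=3
  .#.|.  b2=0 t=0,i=11
  ..#|#  b1=1 t=1,i=8
  ...|.  b0=0 t=1,i=5
  bits 01011010 = 90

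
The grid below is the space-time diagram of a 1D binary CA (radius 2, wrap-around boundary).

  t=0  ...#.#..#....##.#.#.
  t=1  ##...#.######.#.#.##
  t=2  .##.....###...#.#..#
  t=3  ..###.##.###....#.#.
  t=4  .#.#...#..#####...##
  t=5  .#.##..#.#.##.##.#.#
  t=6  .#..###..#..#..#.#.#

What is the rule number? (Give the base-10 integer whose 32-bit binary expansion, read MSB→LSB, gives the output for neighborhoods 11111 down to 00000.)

2470310170

  nb #####: next=#  (t=1,i=9, bit31=1)
  nb ####.: next=.  (t=1,i=0, bit30=0)
  nb ###.#: next=.  (t=1,i=12, bit29=0)
  nb ###..: next=#  (t=1,i=1, bit28=1)
  nb ##.##: next=.  (t=3,i=5, bit27=0)
  nb ##.#.: next=.  (t=0,i=15, bit26=0)
  nb ##..#: next=#  (t=5,i=5, bit25=1)
  nb ##...: next=#  (t=1,i=2, bit24=1)
  nb #.###: next=.  (t=1,i=7, bit23=0)
  nb #.##.: next=.  (t=2,i=1, bit22=0)
  nb #.#.#: next=#  (t=0,i=16, bit21=1)
  nb #.#..: next=#  (t=0,i=5, bit20=1)
  nb #..##: next=#  (t=4,i=9, bit19=1)
  nb #..#.: next=#  (t=0,i=7, bit18=1)
  nb #...#: next=.  (t=1,i=3, bit17=0)
  nb #....: next=#  (t=0,i=0, bit16=1)
  nb .####: next=#  (t=1,i=8, bit15=1)
  nb .###.: next=#  (t=2,i=9, bit14=1)
  nb .##.#: next=#  (t=0,i=14, bit13=1)
  nb .##..: next=#  (t=2,i=2, bit12=1)
  nb .#.##: next=.  (t=1,i=6, bit11=0)
  nb .#.#.: next=.  (t=0,i=4, bit10=0)
  nb .#..#: next=.  (t=0,i=6, bit9=0)
  nb .#...: next=#  (t=0,i=9, bit8=1)
  nb ..###: next=.  (t=2,i=8, bit7=0)
  nb ..##.: next=.  (t=0,i=13, bit6=0)
  nb ..#.#: next=.  (t=0,i=3, bit5=0)
  nb ..#..: next=#  (t=0,i=8, bit4=1)
  nb ...##: next=#  (t=0,i=12, bit3=1)
  nb ...#.: next=.  (t=0,i=2, bit2=0)
  nb ....#: next=#  (t=0,i=1, bit1=1)
  nb .....: next=.  (t=2,i=5, bit0=0)
  bits 10010011001111011111000100011010 = 2470310170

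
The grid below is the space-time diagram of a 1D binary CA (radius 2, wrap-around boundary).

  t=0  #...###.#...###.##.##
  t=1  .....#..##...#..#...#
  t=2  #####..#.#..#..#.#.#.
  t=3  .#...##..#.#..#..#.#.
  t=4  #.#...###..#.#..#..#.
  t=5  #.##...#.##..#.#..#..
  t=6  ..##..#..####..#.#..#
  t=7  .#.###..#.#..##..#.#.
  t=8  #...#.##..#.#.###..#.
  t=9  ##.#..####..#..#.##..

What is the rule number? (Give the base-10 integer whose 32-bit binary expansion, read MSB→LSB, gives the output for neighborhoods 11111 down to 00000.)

  ##### -> .   bit 31 = 0  t=2,i=2
  ####. -> .   bit 30 = 0  t=2,i=3
  ###.# -> .   bit 29 = 0  t=0,i=6
  ###.. -> .   bit 28 = 0  t=0,i=0
  ##.## -> .   bit 27 = 0  t=0,i=15
  ##.#. -> .   bit 26 = 0  t=0,i=7
  ##..# -> #   bit 25 = 1  t=2,i=5
  ##... -> .   bit 24 = 0  t=0,i=1
  #.### -> .   bit 23 = 0  t=0,i=19
  #.##. -> #   bit 22 = 1  t=0,i=16
  #.#.# -> #   bit 21 = 1  t=2,i=17
  #.#.. -> #   bit 20 = 1  t=0,i=8
  #..## -> #   bit 19 = 1  t=1,i=7
  #..#. -> #   bit 18 = 1  t=1,i=15
  #...# -> .   bit 17 = 0  t=0,i=2
  #.... -> #   bit 16 = 1  t=1,i=1
  .#### -> #   bit 15 = 1  t=2,i=1
  .###. -> #   bit 14 = 1  t=0,i=5
  .##.# -> .   bit 13 = 0  t=0,i=17
  .##.. -> #   bit 12 = 1  t=1,i=9
  .#.## -> .   bit 11 = 0  t=2,i=20
  .#.#. -> .   bit 10 = 0  t=2,i=8
  .#..# -> .   bit 9 = 0  t=1,i=6
  .#... -> #   bit 8 = 1  t=0,i=9
  ..### -> .   bit 7 = 0  t=0,i=4
  ..##. -> .   bit 6 = 0  t=1,i=8
  ..#.# -> .   bit 5 = 0  t=2,i=7
  ..#.. -> .   bit 4 = 0  t=1,i=5
  ...## -> .   bit 3 = 0  t=0,i=3
  ...#. -> #   bit 2 = 1  t=1,i=4
  ....# -> #   bit 1 = 1  t=1,i=3
  ..... -> #   bit 0 = 1  t=1,i=2
  bits 00000010011111011101000100000111 = 41799943

41799943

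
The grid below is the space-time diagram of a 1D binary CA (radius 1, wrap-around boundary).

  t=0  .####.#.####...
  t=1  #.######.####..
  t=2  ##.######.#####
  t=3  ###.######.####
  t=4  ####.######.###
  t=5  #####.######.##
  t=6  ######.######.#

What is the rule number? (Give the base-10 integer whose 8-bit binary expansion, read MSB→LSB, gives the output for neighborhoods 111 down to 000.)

246

  nb ###: next=#  (t=0,i=2, bit7=1)
  nb ##.: next=#  (t=0,i=4, bit6=1)
  nb #.#: next=#  (t=0,i=5, bit5=1)
  nb #..: next=#  (t=0,i=12, bit4=1)
  nb .##: next=.  (t=0,i=1, bit3=0)
  nb .#.: next=#  (t=0,i=6, bit2=1)
  nb ..#: next=#  (t=0,i=0, bit1=1)
  nb ...: next=.  (t=0,i=13, bit0=0)
  bits 11110110 = 246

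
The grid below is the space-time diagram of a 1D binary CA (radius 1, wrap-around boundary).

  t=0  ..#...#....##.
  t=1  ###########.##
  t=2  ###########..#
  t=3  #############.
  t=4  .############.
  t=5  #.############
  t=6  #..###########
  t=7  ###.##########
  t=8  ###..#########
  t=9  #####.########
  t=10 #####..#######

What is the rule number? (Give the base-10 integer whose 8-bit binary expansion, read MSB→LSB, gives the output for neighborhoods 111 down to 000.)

215

  [7] ### => #  t=1,i=0
  [6] ##. => #  t=0,i=12
  [5] #.# => .  t=1,i=11
  [4] #.. => #  t=0,i=3
  [3] .## => .  t=0,i=11
  [2] .#. => #  t=0,i=2
  [1] ..# => #  t=0,i=1
  [0] ... => #  t=0,i=0
  bits 11010111 = 215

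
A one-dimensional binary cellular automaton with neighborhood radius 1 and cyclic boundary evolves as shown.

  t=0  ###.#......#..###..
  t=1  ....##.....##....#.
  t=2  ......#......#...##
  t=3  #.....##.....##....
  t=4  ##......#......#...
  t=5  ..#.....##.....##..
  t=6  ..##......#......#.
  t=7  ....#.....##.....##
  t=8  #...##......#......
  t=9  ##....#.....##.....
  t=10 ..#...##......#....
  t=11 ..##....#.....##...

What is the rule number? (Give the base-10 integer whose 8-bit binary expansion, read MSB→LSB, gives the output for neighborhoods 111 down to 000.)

20

  ###|.  b7=0 t=0,i=1
  ##.|.  b6=0 t=0,i=2
  #.#|.  b5=0 t=0,i=3
  #..|#  b4=1 t=0,i=5
  .##|.  b3=0 t=0,i=0
  .#.|#  b2=1 t=0,i=4
  ..#|.  b1=0 t=0,i=10
  ...|.  b0=0 t=0,i=6
  bits 00010100 = 20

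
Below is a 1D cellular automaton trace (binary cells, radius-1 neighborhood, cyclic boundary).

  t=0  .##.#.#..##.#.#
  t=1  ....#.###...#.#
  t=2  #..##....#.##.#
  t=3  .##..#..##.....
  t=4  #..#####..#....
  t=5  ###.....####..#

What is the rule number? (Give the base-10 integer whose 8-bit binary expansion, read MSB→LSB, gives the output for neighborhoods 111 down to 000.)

  nb ###: next=.  (t=1,i=7, bit7=0)
  nb ##.: next=.  (t=0,i=2, bit6=0)
  nb #.#: next=.  (t=0,i=0, bit5=0)
  nb #..: next=#  (t=0,i=7, bit4=1)
  nb .##: next=.  (t=0,i=1, bit3=0)
  nb .#.: next=#  (t=0,i=4, bit2=1)
  nb ..#: next=#  (t=0,i=8, bit1=1)
  nb ...: next=.  (t=1,i=1, bit0=0)
  bits 00010110 = 22

22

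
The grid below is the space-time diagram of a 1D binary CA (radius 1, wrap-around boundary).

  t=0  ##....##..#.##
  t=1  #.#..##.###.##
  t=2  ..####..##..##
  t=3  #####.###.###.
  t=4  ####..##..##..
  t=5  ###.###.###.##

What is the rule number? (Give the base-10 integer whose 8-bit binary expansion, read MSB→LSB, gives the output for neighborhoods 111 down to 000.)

  ###|#  b7=1 t=0,i=0
  ##.|.  b6=0 t=0,i=1
  #.#|.  b5=0 t=0,i=11
  #..|#  b4=1 t=0,i=2
  .##|#  b3=1 t=0,i=6
  .#.|#  b2=1 t=0,i=10
  ..#|#  b1=1 t=0,i=5
  ...|.  b0=0 t=0,i=3
  bits 10011110 = 158

158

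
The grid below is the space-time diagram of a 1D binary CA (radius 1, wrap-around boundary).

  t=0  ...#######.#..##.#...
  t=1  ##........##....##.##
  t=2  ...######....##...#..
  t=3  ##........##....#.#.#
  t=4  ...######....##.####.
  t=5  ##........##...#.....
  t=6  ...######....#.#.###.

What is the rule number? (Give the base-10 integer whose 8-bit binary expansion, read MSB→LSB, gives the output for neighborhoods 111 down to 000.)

37

  ### -> .   bit 7 = 0  t=0,i=4
  ##. -> .   bit 6 = 0  t=0,i=9
  #.# -> #   bit 5 = 1  t=0,i=10
  #.. -> .   bit 4 = 0  t=0,i=12
  .## -> .   bit 3 = 0  t=0,i=3
  .#. -> #   bit 2 = 1  t=0,i=11
  ..# -> .   bit 1 = 0  t=0,i=2
  ... -> #   bit 0 = 1  t=0,i=0
  bits 00100101 = 37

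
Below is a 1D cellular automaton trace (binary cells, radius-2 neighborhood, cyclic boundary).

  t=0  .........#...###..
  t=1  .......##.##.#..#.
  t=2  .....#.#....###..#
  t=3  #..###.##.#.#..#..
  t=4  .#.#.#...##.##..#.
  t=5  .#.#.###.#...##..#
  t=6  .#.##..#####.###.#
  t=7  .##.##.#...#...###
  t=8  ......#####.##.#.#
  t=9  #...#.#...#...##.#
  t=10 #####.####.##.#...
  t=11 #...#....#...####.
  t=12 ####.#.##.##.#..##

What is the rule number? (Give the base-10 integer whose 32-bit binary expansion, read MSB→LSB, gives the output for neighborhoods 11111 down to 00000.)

657595366

  nb #####: next=.  (t=6,i=9, bit31=0)
  nb ####.: next=.  (t=6,i=10, bit30=0)
  nb ###.#: next=#  (t=3,i=5, bit29=1)
  nb ###..: next=.  (t=0,i=15, bit28=0)
  nb ##.##: next=.  (t=1,i=9, bit27=0)
  nb ##.#.: next=#  (t=1,i=12, bit26=1)
  nb ##..#: next=#  (t=2,i=15, bit25=1)
  nb ##...: next=#  (t=0,i=16, bit24=1)
  nb #.###: next=.  (t=5,i=5, bit23=0)
  nb #.##.: next=.  (t=1,i=10, bit22=0)
  nb #.#.#: next=#  (t=3,i=10, bit21=1)
  nb #.#..: next=#  (t=1,i=13, bit20=1)
  nb #..##: next=.  (t=3,i=2, bit19=0)
  nb #..#.: next=.  (t=1,i=15, bit18=0)
  nb #...#: next=#  (t=0,i=11, bit17=1)
  nb #....: next=.  (t=0,i=17, bit16=0)
  nb .####: next=.  (t=6,i=8, bit15=0)
  nb .###.: next=.  (t=0,i=14, bit14=0)
  nb .##.#: next=.  (t=1,i=8, bit13=0)
  nb .##..: next=#  (t=4,i=13, bit12=1)
  nb .#.##: next=#  (t=5,i=4, bit11=1)
  nb .#.#.: next=.  (t=2,i=6, bit10=0)
  nb .#..#: next=#  (t=1,i=14, bit9=1)
  nb .#...: next=#  (t=0,i=10, bit8=1)
  nb ..###: next=#  (t=0,i=13, bit7=1)
  nb ..##.: next=#  (t=1,i=7, bit6=1)
  nb ..#.#: next=#  (t=2,i=5, bit5=1)
  nb ..#..: next=.  (t=0,i=9, bit4=0)
  nb ...##: next=.  (t=0,i=12, bit3=0)
  nb ...#.: next=#  (t=0,i=8, bit2=1)
  nb ....#: next=#  (t=0,i=7, bit1=1)
  nb .....: next=.  (t=0,i=0, bit0=0)
  bits 00100111001100100001101111100110 = 657595366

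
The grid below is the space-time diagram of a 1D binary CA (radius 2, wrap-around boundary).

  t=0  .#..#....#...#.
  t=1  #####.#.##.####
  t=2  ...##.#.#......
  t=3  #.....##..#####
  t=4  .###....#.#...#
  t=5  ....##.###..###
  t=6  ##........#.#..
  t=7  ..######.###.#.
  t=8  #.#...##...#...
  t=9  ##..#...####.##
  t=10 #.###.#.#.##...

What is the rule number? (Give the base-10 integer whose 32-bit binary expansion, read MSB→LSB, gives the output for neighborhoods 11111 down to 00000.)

1667696309

  nb #####: next=.  (t=1,i=0, bit31=0)
  nb ####.: next=#  (t=1,i=3, bit30=1)
  nb ###.#: next=#  (t=1,i=4, bit29=1)
  nb ###..: next=.  (t=3,i=0, bit28=0)
  nb ##.##: next=.  (t=1,i=10, bit27=0)
  nb ##.#.: next=.  (t=1,i=5, bit26=0)
  nb ##..#: next=#  (t=3,i=8, bit25=1)
  nb ##...: next=#  (t=3,i=1, bit24=1)
  nb #.###: next=.  (t=1,i=11, bit23=0)
  nb #.##.: next=#  (t=1,i=8, bit22=1)
  nb #.#.#: next=#  (t=1,i=6, bit21=1)
  nb #.#..: next=.  (t=2,i=8, bit20=0)
  nb #..##: next=.  (t=3,i=9, bit19=0)
  nb #..#.: next=#  (t=0,i=0, bit18=1)
  nb #...#: next=#  (t=0,i=11, bit17=1)
  nb #....: next=#  (t=0,i=6, bit16=1)
  nb .####: next=.  (t=1,i=12, bit15=0)
  nb .###.: next=.  (t=4,i=2, bit14=0)
  nb .##.#: next=.  (t=1,i=9, bit13=0)
  nb .##..: next=.  (t=3,i=7, bit12=0)
  nb .#.##: next=.  (t=1,i=7, bit11=0)
  nb .#.#.: next=#  (t=2,i=7, bit10=1)
  nb .#..#: next=#  (t=0,i=2, bit9=1)
  nb .#...: next=.  (t=0,i=5, bit8=0)
  nb ..###: next=#  (t=3,i=10, bit7=1)
  nb ..##.: next=.  (t=2,i=3, bit6=0)
  nb ..#.#: next=#  (t=4,i=8, bit5=1)
  nb ..#..: next=#  (t=0,i=1, bit4=1)
  nb ...##: next=.  (t=2,i=2, bit3=0)
  nb ...#.: next=#  (t=0,i=8, bit2=1)
  nb ....#: next=.  (t=0,i=7, bit1=0)
  nb .....: next=#  (t=2,i=0, bit0=1)
  bits 01100011011001110000011010110101 = 1667696309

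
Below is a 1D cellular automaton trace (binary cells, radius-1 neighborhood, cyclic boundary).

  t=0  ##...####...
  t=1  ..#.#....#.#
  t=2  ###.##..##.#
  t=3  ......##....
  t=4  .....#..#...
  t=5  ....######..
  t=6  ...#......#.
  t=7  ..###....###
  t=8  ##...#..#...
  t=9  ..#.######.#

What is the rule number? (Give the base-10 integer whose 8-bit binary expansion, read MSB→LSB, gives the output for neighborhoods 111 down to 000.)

  ### -> .   bit 7 = 0  t=0,i=6
  ##. -> .   bit 6 = 0  t=0,i=1
  #.# -> .   bit 5 = 0  t=1,i=3
  #.. -> #   bit 4 = 1  t=0,i=2
  .## -> .   bit 3 = 0  t=0,i=0
  .#. -> #   bit 2 = 1  t=1,i=2
  ..# -> #   bit 1 = 1  t=0,i=4
  ... -> .   bit 0 = 0  t=0,i=3
  bits 00010110 = 22

22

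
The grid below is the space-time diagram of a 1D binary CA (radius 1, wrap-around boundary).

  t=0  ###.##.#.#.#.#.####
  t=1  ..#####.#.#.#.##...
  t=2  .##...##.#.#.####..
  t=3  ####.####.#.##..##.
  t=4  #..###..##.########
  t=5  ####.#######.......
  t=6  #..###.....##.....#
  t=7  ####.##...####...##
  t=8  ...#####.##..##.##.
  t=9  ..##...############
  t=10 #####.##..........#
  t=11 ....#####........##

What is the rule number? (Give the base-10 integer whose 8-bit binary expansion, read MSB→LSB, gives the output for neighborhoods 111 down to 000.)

122

  nb ###: next=.  (t=0,i=0, bit7=0)
  nb ##.: next=#  (t=0,i=2, bit6=1)
  nb #.#: next=#  (t=0,i=3, bit5=1)
  nb #..: next=#  (t=1,i=16, bit4=1)
  nb .##: next=#  (t=0,i=4, bit3=1)
  nb .#.: next=.  (t=0,i=7, bit2=0)
  nb ..#: next=#  (t=1,i=1, bit1=1)
  nb ...: next=.  (t=1,i=0, bit0=0)
  bits 01111010 = 122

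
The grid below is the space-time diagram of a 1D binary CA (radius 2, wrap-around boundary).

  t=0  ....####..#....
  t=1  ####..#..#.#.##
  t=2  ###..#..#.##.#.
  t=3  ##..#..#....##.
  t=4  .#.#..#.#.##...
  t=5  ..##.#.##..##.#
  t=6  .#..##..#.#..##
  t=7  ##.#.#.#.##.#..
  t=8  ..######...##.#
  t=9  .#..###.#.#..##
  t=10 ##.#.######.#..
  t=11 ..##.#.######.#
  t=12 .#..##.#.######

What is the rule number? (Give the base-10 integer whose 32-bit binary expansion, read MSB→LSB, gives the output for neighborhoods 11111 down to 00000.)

  nb #####: next=#  (t=1,i=0, bit31=1)
  nb ####.: next=#  (t=0,i=6, bit30=1)
  nb ###.#: next=#  (t=9,i=6, bit29=1)
  nb ###..: next=.  (t=0,i=7, bit28=0)
  nb ##.##: next=.  (t=3,i=14, bit27=0)
  nb ##.#.: next=#  (t=2,i=12, bit26=1)
  nb ##..#: next=.  (t=0,i=8, bit25=0)
  nb ##...: next=#  (t=4,i=12, bit24=1)
  nb #.###: next=#  (t=1,i=13, bit23=1)
  nb #.##.: next=.  (t=2,i=10, bit22=0)
  nb #.#.#: next=#  (t=1,i=11, bit21=1)
  nb #.#..: next=#  (t=4,i=3, bit20=1)
  nb #..##: next=#  (t=5,i=1, bit19=1)
  nb #..#.: next=#  (t=0,i=9, bit18=1)
  nb #...#: next=.  (t=8,i=9, bit17=0)
  nb #....: next=.  (t=0,i=12, bit16=0)
  nb .####: next=.  (t=0,i=5, bit15=0)
  nb .###.: next=#  (t=2,i=1, bit14=1)
  nb .##.#: next=.  (t=2,i=11, bit13=0)
  nb .##..: next=#  (t=3,i=1, bit12=1)
  nb .#.##: next=.  (t=1,i=12, bit11=0)
  nb .#.#.: next=#  (t=1,i=10, bit10=1)
  nb .#..#: next=.  (t=1,i=7, bit9=0)
  nb .#...: next=#  (t=0,i=11, bit8=1)
  nb ..###: next=.  (t=0,i=4, bit7=0)
  nb ..##.: next=.  (t=3,i=12, bit6=0)
  nb ..#.#: next=.  (t=1,i=9, bit5=0)
  nb ..#..: next=.  (t=0,i=10, bit4=0)
  nb ...##: next=#  (t=0,i=3, bit3=1)
  nb ...#.: next=.  (t=4,i=0, bit2=0)
  nb ....#: next=#  (t=0,i=2, bit1=1)
  nb .....: next=#  (t=0,i=0, bit0=1)
  bits 11100101101111000101010100001011 = 3854325003

3854325003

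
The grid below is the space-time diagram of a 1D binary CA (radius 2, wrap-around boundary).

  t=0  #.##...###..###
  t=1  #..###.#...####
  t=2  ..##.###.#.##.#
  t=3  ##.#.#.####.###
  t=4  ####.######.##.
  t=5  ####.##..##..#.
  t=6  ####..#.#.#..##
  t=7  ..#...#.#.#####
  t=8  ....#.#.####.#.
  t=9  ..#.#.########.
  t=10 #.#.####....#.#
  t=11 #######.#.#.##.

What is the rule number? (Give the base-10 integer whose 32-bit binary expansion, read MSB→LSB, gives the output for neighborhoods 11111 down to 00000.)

1706736290

  #####|.  b31=0 t=1,i=13
  ####.|#  b30=1 t=0,i=14
  ###.#|#  b29=1 t=0,i=0
  ###..|.  b28=0 t=0,i=9
  ##.##|.  b27=0 t=0,i=1
  ##.#.|#  b26=1 t=1,i=6
  ##..#|.  b25=0 t=0,i=10
  ##...|#  b24=1 t=0,i=4
  #.###|#  b23=1 t=2,i=5
  #.##.|.  b22=0 t=0,i=2
  #.#.#|#  b21=1 t=2,i=9
  #.#..|#  b20=1 t=1,i=7
  #..##|#  b19=1 t=0,i=11
  #..#.|.  b18=0 t=5,i=12
  #...#|#  b17=1 t=0,i=5
  #....|.  b16=0 t=8,i=0
  .####|#  b15=1 t=0,i=13
  .###.|.  b14=0 t=0,i=8
  .##.#|#  b13=1 t=2,i=3
  .##..|#  b12=1 t=0,i=3
  .#.##|#  b11=1 t=2,i=10
  .#.#.|.  b10=0 t=3,i=4
  .#..#|#  b9=1 t=2,i=0
  .#...|.  b8=0 t=1,i=8
  ..###|#  b7=1 t=0,i=7
  ..##.|.  b6=0 t=2,i=2
  ..#.#|#  b5=1 t=5,i=13
  ..#..|.  b4=0 t=7,i=2
  ...##|.  b3=0 t=0,i=6
  ...#.|.  b2=0 t=7,i=5
  ....#|#  b1=1 t=8,i=2
  .....|.  b0=0 t=8,i=1
  bits 01100101101110101011101010100010 = 1706736290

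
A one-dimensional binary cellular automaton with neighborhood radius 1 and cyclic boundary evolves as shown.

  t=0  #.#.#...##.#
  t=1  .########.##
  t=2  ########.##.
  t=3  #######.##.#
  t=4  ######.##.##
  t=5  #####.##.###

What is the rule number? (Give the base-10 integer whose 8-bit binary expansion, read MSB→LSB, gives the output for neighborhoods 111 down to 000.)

191

  nb ###: next=#  (t=1,i=2, bit7=1)
  nb ##.: next=.  (t=0,i=0, bit6=0)
  nb #.#: next=#  (t=0,i=1, bit5=1)
  nb #..: next=#  (t=0,i=5, bit4=1)
  nb .##: next=#  (t=0,i=8, bit3=1)
  nb .#.: next=#  (t=0,i=2, bit2=1)
  nb ..#: next=#  (t=0,i=7, bit1=1)
  nb ...: next=#  (t=0,i=6, bit0=1)
  bits 10111111 = 191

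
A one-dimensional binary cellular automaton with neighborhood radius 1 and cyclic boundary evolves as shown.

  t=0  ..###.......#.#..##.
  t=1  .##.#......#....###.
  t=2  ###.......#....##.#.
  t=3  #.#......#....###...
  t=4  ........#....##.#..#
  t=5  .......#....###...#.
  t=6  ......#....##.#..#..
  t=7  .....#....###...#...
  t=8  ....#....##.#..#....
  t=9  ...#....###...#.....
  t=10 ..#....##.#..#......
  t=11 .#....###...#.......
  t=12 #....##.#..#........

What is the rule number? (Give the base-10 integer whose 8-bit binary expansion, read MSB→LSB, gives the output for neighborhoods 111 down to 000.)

  [7] ### => .  t=0,i=3
  [6] ##. => #  t=0,i=4
  [5] #.# => .  t=0,i=13
  [4] #.. => .  t=0,i=5
  [3] .## => #  t=0,i=2
  [2] .#. => .  t=0,i=12
  [1] ..# => #  t=0,i=1
  [0] ... => .  t=0,i=0
  bits 01001010 = 74

74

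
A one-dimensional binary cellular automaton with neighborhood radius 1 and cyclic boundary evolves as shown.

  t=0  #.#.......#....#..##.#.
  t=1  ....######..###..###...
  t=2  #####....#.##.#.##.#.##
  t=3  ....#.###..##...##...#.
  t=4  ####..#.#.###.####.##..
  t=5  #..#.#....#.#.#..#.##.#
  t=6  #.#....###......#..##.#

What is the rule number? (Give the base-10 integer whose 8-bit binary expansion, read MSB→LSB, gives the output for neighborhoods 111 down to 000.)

  [7] ### => .  t=1,i=5
  [6] ##. => #  t=0,i=19
  [5] #.# => .  t=0,i=1
  [4] #.. => .  t=0,i=3
  [3] .## => #  t=0,i=18
  [2] .#. => .  t=0,i=0
  [1] ..# => #  t=0,i=9
  [0] ... => #  t=0,i=4
  bits 01001011 = 75

75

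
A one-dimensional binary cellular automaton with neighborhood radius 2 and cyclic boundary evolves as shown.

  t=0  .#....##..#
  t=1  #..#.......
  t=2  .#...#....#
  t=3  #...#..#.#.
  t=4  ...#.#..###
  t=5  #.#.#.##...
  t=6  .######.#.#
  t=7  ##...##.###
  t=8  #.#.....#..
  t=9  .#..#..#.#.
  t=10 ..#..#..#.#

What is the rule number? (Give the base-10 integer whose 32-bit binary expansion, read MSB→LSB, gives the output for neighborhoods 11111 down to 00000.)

  #####|.  b31=0 t=6,i=3
  ####.|#  b30=1 t=6,i=5
  ###.#|#  b29=1 t=6,i=6
  ###..|.  b28=0 t=4,i=10
  ##.##|.  b27=0 t=7,i=7
  ##.#.|.  b26=0 t=6,i=7
  ##..#|.  b25=0 t=0,i=8
  ##...|#  b24=1 t=4,i=0
  #.###|#  b23=1 t=6,i=1
  #.##.|#  b22=1 t=5,i=6
  #.#.#|#  b21=1 t=3,i=9
  #.#..|.  b20=0 t=0,i=1
  #..##|#  b19=1 t=4,i=7
  #..#.|.  b18=0 t=0,i=9
  #...#|.  b17=0 t=2,i=3
  #....|#  b16=1 t=0,i=3
  .####|.  b15=0 t=6,i=2
  .###.|.  b14=0 t=4,i=9
  .##.#|.  b13=0 t=7,i=6
  .##..|.  b12=0 t=0,i=7
  .#.##|#  b11=1 t=5,i=5
  .#.#.|#  b10=1 t=0,i=0
  .#..#|#  b9=1 t=1,i=1
  .#...|.  b8=0 t=0,i=2
  ..###|.  b7=0 t=4,i=8
  ..##.|.  b6=0 t=0,i=6
  ..#.#|.  b5=0 t=0,i=10
  ..#..|.  b4=0 t=1,i=0
  ...##|.  b3=0 t=0,i=5
  ...#.|#  b2=1 t=1,i=10
  ....#|.  b1=0 t=0,i=4
  .....|.  b0=0 t=1,i=6
  bits 01100001111010010000111000000100 = 1642663428

1642663428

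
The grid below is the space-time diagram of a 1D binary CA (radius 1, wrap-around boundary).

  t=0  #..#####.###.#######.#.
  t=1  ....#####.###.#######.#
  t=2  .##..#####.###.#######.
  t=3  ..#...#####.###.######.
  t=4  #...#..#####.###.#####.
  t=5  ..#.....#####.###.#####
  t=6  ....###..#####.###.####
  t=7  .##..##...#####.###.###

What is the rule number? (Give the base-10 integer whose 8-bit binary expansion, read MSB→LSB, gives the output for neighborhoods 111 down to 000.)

  nb ###: next=#  (t=0,i=4, bit7=1)
  nb ##.: next=#  (t=0,i=7, bit6=1)
  nb #.#: next=#  (t=0,i=8, bit5=1)
  nb #..: next=.  (t=0,i=1, bit4=0)
  nb .##: next=.  (t=0,i=3, bit3=0)
  nb .#.: next=.  (t=0,i=0, bit2=0)
  nb ..#: next=.  (t=0,i=2, bit1=0)
  nb ...: next=#  (t=1,i=1, bit0=1)
  bits 11100001 = 225

225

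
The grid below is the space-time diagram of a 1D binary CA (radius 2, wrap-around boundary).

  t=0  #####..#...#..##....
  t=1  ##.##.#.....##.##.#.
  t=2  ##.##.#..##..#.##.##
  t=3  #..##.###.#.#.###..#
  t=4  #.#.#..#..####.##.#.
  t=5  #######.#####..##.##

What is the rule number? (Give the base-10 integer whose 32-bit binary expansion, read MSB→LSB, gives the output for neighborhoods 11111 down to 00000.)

  nb #####: next=.  (t=0,i=2, bit31=0)
  nb ####.: next=#  (t=0,i=3, bit30=1)
  nb ###.#: next=.  (t=2,i=1, bit29=0)
  nb ###..: next=#  (t=0,i=4, bit28=1)
  nb ##.##: next=.  (t=1,i=2, bit27=0)
  nb ##.#.: next=.  (t=1,i=5, bit26=0)
  nb ##..#: next=.  (t=0,i=5, bit25=0)
  nb ##...: next=#  (t=0,i=16, bit24=1)
  nb #.###: next=.  (t=2,i=18, bit23=0)
  nb #.##.: next=#  (t=1,i=0, bit22=1)
  nb #.#.#: next=#  (t=1,i=18, bit21=1)
  nb #.#..: next=#  (t=1,i=6, bit20=1)
  nb #..##: next=#  (t=0,i=13, bit19=1)
  nb #..#.: next=#  (t=0,i=6, bit18=1)
  nb #...#: next=.  (t=0,i=9, bit17=0)
  nb #....: next=.  (t=0,i=17, bit16=0)
  nb .####: next=#  (t=0,i=1, bit15=1)
  nb .###.: next=#  (t=3,i=7, bit14=1)
  nb .##.#: next=#  (t=1,i=1, bit13=1)
  nb .##..: next=#  (t=0,i=15, bit12=1)
  nb .#.##: next=#  (t=1,i=19, bit11=1)
  nb .#.#.: next=#  (t=3,i=11, bit10=1)
  nb .#..#: next=#  (t=0,i=12, bit9=1)
  nb .#...: next=.  (t=0,i=8, bit8=0)
  nb ..###: next=#  (t=0,i=0, bit7=1)
  nb ..##.: next=.  (t=0,i=14, bit6=0)
  nb ..#.#: next=.  (t=2,i=13, bit5=0)
  nb ..#..: next=.  (t=0,i=7, bit4=0)
  nb ...##: next=.  (t=0,i=19, bit3=0)
  nb ...#.: next=.  (t=0,i=10, bit2=0)
  nb ....#: next=#  (t=0,i=18, bit1=1)
  nb .....: next=#  (t=1,i=9, bit0=1)
  bits 01010001011111001111111010000011 = 1367146115

1367146115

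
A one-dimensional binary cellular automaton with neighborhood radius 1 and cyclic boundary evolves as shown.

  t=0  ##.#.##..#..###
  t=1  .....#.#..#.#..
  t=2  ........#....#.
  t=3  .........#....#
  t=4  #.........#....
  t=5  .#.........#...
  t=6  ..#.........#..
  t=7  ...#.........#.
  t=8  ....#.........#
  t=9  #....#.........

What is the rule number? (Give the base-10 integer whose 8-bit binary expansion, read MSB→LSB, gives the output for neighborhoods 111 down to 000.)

24

  nb ###: next=.  (t=0,i=0, bit7=0)
  nb ##.: next=.  (t=0,i=1, bit6=0)
  nb #.#: next=.  (t=0,i=2, bit5=0)
  nb #..: next=#  (t=0,i=7, bit4=1)
  nb .##: next=#  (t=0,i=5, bit3=1)
  nb .#.: next=.  (t=0,i=3, bit2=0)
  nb ..#: next=.  (t=0,i=8, bit1=0)
  nb ...: next=.  (t=1,i=0, bit0=0)
  bits 00011000 = 24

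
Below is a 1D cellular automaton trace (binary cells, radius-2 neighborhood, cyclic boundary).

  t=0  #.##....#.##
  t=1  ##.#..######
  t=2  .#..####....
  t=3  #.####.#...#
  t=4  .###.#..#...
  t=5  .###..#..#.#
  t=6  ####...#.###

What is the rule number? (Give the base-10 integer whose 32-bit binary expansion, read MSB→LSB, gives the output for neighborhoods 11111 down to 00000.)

  #####|.  b31=0 t=1,i=8
  ####.|.  b30=0 t=1,i=0
  ###.#|#  b29=1 t=0,i=0
  ###..|#  b28=1 t=2,i=7
  ##.##|#  b27=1 t=0,i=1
  ##.#.|.  b26=0 t=1,i=2
  ##..#|.  b25=0 t=5,i=4
  ##...|.  b24=0 t=0,i=4
  #.###|#  b23=1 t=0,i=10
  #.##.|.  b22=0 t=0,i=2
  #.#.#|#  b21=1 t=5,i=11
  #.#..|.  b20=0 t=1,i=3
  #..##|#  b19=1 t=1,i=5
  #..#.|.  b18=0 t=4,i=7
  #...#|.  b17=0 t=3,i=9
  #....|.  b16=0 t=0,i=5
  .####|#  b15=1 t=1,i=7
  .###.|#  b14=1 t=0,i=11
  .##.#|.  b13=0 t=3,i=0
  .##..|#  b12=1 t=0,i=3
  .#.##|#  b11=1 t=0,i=9
  .#.#.|#  b10=1 t=5,i=10
  .#..#|#  b9=1 t=1,i=4
  .#...|#  b8=1 t=3,i=8
  ..###|#  b7=1 t=1,i=6
  ..##.|.  b6=0 t=3,i=11
  ..#.#|#  b5=1 t=0,i=8
  ..#..|.  b4=0 t=2,i=1
  ...##|.  b3=0 t=3,i=10
  ...#.|#  b2=1 t=0,i=7
  ....#|#  b1=1 t=0,i=6
  .....|.  b0=0 t=2,i=10
  bits 00111000101010001101111110100110 = 950591398

950591398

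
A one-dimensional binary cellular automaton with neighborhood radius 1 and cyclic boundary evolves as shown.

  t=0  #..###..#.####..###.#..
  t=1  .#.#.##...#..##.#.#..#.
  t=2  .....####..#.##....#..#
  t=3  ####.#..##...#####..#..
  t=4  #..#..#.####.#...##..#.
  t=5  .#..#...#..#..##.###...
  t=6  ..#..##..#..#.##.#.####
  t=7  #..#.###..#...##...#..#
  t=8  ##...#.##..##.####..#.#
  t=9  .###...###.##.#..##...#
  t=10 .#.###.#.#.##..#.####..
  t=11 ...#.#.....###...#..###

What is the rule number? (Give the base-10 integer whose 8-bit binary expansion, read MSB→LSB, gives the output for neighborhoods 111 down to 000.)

  ###|.  b7=0 t=0,i=4
  ##.|#  b6=1 t=0,i=5
  #.#|.  b5=0 t=0,i=9
  #..|#  b4=1 t=0,i=1
  .##|#  b3=1 t=0,i=3
  .#.|.  b2=0 t=0,i=0
  ..#|.  b1=0 t=0,i=2
  ...|#  b0=1 t=1,i=8
  bits 01011001 = 89

89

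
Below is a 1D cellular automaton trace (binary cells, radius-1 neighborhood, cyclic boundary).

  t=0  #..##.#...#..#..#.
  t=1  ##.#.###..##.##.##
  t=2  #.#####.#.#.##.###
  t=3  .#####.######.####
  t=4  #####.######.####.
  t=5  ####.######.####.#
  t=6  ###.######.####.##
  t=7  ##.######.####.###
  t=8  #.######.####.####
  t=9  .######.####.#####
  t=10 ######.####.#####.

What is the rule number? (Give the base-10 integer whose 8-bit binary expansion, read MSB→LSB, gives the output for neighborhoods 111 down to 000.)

  ###|#  b7=1 t=1,i=0
  ##.|.  b6=0 t=0,i=4
  #.#|#  b5=1 t=0,i=5
  #..|#  b4=1 t=0,i=1
  .##|#  b3=1 t=0,i=3
  .#.|#  b2=1 t=0,i=0
  ..#|.  b1=0 t=0,i=2
  ...|.  b0=0 t=0,i=8
  bits 10111100 = 188

188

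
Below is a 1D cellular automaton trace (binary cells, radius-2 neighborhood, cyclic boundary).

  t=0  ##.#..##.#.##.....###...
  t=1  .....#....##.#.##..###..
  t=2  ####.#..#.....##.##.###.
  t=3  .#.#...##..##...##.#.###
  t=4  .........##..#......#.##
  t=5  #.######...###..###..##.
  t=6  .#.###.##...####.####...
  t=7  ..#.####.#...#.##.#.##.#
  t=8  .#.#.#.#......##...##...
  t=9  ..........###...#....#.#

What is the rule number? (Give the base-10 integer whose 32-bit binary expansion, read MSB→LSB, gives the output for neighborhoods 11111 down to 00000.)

3142371347

  ##### -> #   bit 31 = 1  t=5,i=4
  ####. -> .   bit 30 = 0  t=2,i=2
  ###.# -> #   bit 29 = 1  t=2,i=3
  ###.. -> #   bit 28 = 1  t=0,i=20
  ##.## -> #   bit 27 = 1  t=2,i=16
  ##.#. -> .   bit 26 = 0  t=0,i=2
  ##..# -> #   bit 25 = 1  t=1,i=17
  ##... -> #   bit 24 = 1  t=0,i=13
  #.### -> .   bit 23 = 0  t=2,i=0
  #.##. -> #   bit 22 = 1  t=0,i=11
  #.#.# -> .   bit 21 = 0  t=0,i=9
  #.#.. -> .   bit 20 = 0  t=0,i=3
  #..## -> #   bit 19 = 1  t=0,i=5
  #..#. -> #   bit 18 = 1  t=2,i=7
  #...# -> .   bit 17 = 0  t=0,i=22
  #.... -> .   bit 16 = 0  t=0,i=14
  .#### -> #   bit 15 = 1  t=2,i=1
  .###. -> #   bit 14 = 1  t=0,i=19
  .##.# -> .   bit 13 = 0  t=0,i=1
  .##.. -> .   bit 12 = 0  t=0,i=12
  .#.## -> #   bit 11 = 1  t=0,i=10
  .#.#. -> .   bit 10 = 0  t=3,i=2
  .#..# -> .   bit 9 = 0  t=0,i=4
  .#... -> .   bit 8 = 0  t=1,i=6
  ..### -> .   bit 7 = 0  t=0,i=18
  ..##. -> .   bit 6 = 0  t=0,i=0
  ..#.# -> .   bit 5 = 0  t=4,i=20
  ..#.. -> #   bit 4 = 1  t=1,i=5
  ...## -> .   bit 3 = 0  t=0,i=17
  ...#. -> .   bit 2 = 0  t=1,i=4
  ....# -> #   bit 1 = 1  t=0,i=16
  ..... -> #   bit 0 = 1  t=0,i=15
  bits 10111011010011001100100000010011 = 3142371347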